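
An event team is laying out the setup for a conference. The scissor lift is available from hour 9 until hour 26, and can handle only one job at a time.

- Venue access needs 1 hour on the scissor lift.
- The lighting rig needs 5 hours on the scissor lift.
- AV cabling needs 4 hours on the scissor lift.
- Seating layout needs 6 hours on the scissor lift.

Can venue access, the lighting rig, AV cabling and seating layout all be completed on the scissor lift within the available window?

The scissor lift window is 26 − 9 = 17 hours.
Running back to back, the jobs need 1 + 5 + 4 + 6 = 16 hours on the scissor lift.
Since 16 ≤ 17, they fit within the window.

Yes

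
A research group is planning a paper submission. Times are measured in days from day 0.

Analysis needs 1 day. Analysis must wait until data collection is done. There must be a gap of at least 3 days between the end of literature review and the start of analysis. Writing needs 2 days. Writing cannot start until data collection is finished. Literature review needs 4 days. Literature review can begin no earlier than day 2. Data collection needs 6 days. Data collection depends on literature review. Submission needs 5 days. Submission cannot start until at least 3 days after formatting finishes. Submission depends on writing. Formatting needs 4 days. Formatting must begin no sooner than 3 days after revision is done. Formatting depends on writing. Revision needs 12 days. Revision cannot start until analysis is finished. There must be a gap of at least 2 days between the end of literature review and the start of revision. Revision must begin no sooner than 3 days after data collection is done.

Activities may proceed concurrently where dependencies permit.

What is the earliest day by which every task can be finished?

42

Literature review waits on its own release at day 2, so it starts at day 2 and finishes at 2 + 4 = day 6.
After literature review (finishes day 6), data collection can start at day 6 and finishes at day 12.
Writing cannot begin until data collection (finishes day 12). It runs from day 12 to 12 + 2 = day 14.
Analysis cannot start until data collection (finishes day 12); literature review (finishes day 6, plus 3-day gap → day 9). The controlling bound is day 12, so analysis finishes at 12 + 1 = day 13.
For revision: analysis (finishes day 13); literature review (finishes day 6, plus 2-day gap → day 8); data collection (finishes day 12, plus 3-day gap → day 15). Taking the maximum gives a start of day 15, and it finishes at 15 + 12 = day 27.
Formatting has to wait for revision (finishes day 27, plus 3-day gap → day 30); writing (finishes day 14). The latest of these is day 30, so formatting runs day 30 to 30 + 4 = day 34.
Submission needs all of formatting (finishes day 34, plus 3-day gap → day 37); writing (finishes day 14). That puts its earliest start at day 37; it finishes at 37 + 5 = day 42.
All tasks are finished once the last one completes. Finish times: Literature review at 6, Data collection at 12, Analysis at 13, Writing at 14, Revision at 27, Formatting at 34, Submission at 42. The latest is day 42.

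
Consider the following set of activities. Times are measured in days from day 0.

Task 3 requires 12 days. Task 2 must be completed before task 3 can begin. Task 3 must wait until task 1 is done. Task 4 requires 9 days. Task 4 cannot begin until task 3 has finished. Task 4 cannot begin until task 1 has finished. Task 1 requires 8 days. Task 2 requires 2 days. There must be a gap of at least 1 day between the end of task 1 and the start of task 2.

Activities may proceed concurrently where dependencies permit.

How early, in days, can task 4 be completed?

Task 1 can start immediately at day 0; it finishes at day 8.
After task 1 (finishes day 8, plus 1-day gap → day 9), task 2 can start at day 9 and finishes at day 11.
Task 3 needs all of task 2 (finishes day 11); task 1 (finishes day 8). That puts its earliest start at day 11; it finishes at 11 + 12 = day 23.
For task 4: task 3 (finishes day 23); task 1 (finishes day 8). Taking the maximum gives a start of day 23, and it finishes at 23 + 9 = day 32.

32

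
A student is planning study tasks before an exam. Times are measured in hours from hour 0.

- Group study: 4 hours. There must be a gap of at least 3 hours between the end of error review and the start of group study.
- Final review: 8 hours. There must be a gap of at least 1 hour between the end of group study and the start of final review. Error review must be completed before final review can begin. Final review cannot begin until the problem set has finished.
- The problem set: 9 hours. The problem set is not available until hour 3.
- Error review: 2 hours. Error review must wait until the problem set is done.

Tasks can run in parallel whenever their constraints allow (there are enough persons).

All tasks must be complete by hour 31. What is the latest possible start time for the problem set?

4

Nothing follows final review; the deadline of hour 31 is its only limit. It must start by 31 − 8 = hour 23.
Group study must finish before final review (must start by hour 23, minus 1-hour gap → hour 22). With a 4-hour duration, group study must start by 22 − 4 = hour 18.
Error review must finish in time for group study (must start by hour 18, minus 3-hour gap → hour 15); final review (must start by hour 23). The tightest is hour 15, so error review must start by 15 − 2 = hour 13.
The problem set has several dependents: error review (must start by hour 13); final review (must start by hour 23). The earliest of those limits is hour 13, so the problem set must start by 13 − 9 = hour 4.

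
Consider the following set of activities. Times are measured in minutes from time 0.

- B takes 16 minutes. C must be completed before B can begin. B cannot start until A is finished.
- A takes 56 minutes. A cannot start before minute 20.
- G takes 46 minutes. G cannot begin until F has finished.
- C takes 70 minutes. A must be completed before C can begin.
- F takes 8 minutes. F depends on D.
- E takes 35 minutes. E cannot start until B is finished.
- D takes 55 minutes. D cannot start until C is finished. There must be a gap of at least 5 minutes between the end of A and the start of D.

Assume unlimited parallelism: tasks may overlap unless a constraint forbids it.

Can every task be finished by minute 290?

Yes

A cannot begin until its own release at minute 20. It runs from minute 20 to 20 + 56 = minute 76.
C cannot begin until A (finishes minute 76). It runs from minute 76 to 76 + 70 = minute 146.
D has to wait for C (finishes minute 146); A (finishes minute 76, plus 5-minute gap → minute 81). The latest of these is minute 146, so D runs minute 146 to 146 + 55 = minute 201.
F waits on D (finishes minute 201), so it starts at minute 201 and finishes at 201 + 8 = minute 209.
G cannot begin until F (finishes minute 209). It runs from minute 209 to 209 + 46 = minute 255.
For B: C (finishes minute 146); A (finishes minute 76). Taking the maximum gives a start of minute 146, and it finishes at 146 + 16 = minute 162.
After B (finishes minute 162), E can start at minute 162 and finishes at minute 197.
Every task is finished by minute 255, which is no later than the deadline of 290, so the schedule is feasible.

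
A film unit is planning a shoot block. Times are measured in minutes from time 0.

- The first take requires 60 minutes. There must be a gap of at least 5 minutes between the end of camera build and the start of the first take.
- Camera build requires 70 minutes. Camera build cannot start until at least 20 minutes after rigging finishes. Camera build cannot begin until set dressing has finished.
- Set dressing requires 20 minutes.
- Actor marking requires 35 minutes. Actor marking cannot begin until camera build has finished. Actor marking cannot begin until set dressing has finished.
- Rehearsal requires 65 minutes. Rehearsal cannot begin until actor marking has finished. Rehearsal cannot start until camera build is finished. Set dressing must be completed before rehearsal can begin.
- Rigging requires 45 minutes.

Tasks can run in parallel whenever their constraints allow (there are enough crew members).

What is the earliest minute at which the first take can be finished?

200

Set dressing can start immediately at minute 0; it finishes at minute 20.
Nothing blocks rigging, so it runs from minute 0 to minute 45.
Camera build has to wait for rigging (finishes minute 45, plus 20-minute gap → minute 65); set dressing (finishes minute 20). The latest of these is minute 65, so camera build runs minute 65 to 65 + 70 = minute 135.
The first take cannot begin until camera build (finishes minute 135, plus 5-minute gap → minute 140). It runs from minute 140 to 140 + 60 = minute 200.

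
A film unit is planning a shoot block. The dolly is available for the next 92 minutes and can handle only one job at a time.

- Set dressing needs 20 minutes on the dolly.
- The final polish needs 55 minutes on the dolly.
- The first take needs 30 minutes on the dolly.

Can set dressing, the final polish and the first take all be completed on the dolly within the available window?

No

Running back to back, the jobs need 20 + 55 + 30 = 105 minutes on the dolly.
Since 105 > 92, they cannot all fit.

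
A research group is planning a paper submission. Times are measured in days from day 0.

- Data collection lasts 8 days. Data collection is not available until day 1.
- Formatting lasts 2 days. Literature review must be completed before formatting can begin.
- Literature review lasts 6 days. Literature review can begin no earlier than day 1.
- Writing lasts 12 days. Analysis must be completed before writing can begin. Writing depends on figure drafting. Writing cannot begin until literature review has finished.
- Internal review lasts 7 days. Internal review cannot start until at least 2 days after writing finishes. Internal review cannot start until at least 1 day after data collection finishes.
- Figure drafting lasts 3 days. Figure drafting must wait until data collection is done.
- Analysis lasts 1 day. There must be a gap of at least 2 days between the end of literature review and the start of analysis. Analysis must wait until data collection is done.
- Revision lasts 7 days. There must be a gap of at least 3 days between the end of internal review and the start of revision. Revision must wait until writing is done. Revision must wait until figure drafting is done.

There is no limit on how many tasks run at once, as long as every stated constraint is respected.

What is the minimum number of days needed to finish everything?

43

After its own release at day 1, data collection can start at day 1 and finishes at day 9.
Figure drafting waits on data collection (finishes day 9), so it starts at day 9 and finishes at 9 + 3 = day 12.
After its own release at day 1, literature review can start at day 1 and finishes at day 7.
After literature review (finishes day 7), formatting can start at day 7 and finishes at day 9.
Analysis has to wait for literature review (finishes day 7, plus 2-day gap → day 9); data collection (finishes day 9). The latest of these is day 9, so analysis runs day 9 to 9 + 1 = day 10.
Writing cannot start until analysis (finishes day 10); figure drafting (finishes day 12); literature review (finishes day 7). The controlling bound is day 12, so writing finishes at 12 + 12 = day 24.
Internal review has to wait for writing (finishes day 24, plus 2-day gap → day 26); data collection (finishes day 9, plus 1-day gap → day 10). The latest of these is day 26, so internal review runs day 26 to 26 + 7 = day 33.
Revision has to wait for internal review (finishes day 33, plus 3-day gap → day 36); writing (finishes day 24); figure drafting (finishes day 12). The latest of these is day 36, so revision runs day 36 to 36 + 7 = day 43.
All tasks are finished once the last one completes. Finish times: Literature review at 7, Data collection at 9, Analysis at 10, Figure drafting at 12, Writing at 24, Internal review at 33, Revision at 43, Formatting at 9. The latest is day 43.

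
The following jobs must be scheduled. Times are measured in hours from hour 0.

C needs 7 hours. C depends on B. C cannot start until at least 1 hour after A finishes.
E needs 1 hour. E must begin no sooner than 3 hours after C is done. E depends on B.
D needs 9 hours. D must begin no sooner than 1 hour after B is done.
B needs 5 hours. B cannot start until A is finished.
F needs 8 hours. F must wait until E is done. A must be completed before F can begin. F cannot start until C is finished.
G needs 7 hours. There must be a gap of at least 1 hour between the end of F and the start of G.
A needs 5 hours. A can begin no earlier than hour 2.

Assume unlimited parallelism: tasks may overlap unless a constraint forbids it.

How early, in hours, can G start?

32

A cannot begin until its own release at hour 2. It runs from hour 2 to 2 + 5 = hour 7.
B cannot begin until A (finishes hour 7). It runs from hour 7 to 7 + 5 = hour 12.
C has to wait for B (finishes hour 12); A (finishes hour 7, plus 1-hour gap → hour 8). The latest of these is hour 12, so C runs hour 12 to 12 + 7 = hour 19.
E cannot start until C (finishes hour 19, plus 3-hour gap → hour 22); B (finishes hour 12). The controlling bound is hour 22, so E finishes at 22 + 1 = hour 23.
F needs all of E (finishes hour 23); A (finishes hour 7); C (finishes hour 19). That puts its earliest start at hour 23; it finishes at 23 + 8 = hour 31.
G waits on F (finishes hour 31, plus 1-hour gap → hour 32), so the earliest it can start is hour 32.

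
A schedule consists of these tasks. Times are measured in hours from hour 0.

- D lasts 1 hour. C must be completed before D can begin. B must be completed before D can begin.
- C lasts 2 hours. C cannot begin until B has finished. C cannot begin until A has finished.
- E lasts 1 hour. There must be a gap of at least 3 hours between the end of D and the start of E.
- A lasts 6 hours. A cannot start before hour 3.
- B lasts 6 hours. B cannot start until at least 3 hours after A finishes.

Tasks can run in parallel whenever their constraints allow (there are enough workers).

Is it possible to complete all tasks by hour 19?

No

A cannot begin until its own release at hour 3. It runs from hour 3 to 3 + 6 = hour 9.
B cannot begin until A (finishes hour 9, plus 3-hour gap → hour 12). It runs from hour 12 to 12 + 6 = hour 18.
C cannot start until B (finishes hour 18); A (finishes hour 9). The controlling bound is hour 18, so C finishes at 18 + 2 = hour 20.
D has to wait for C (finishes hour 20); B (finishes hour 18). The latest of these is hour 20, so D runs hour 20 to 20 + 1 = hour 21.
After D (finishes hour 21, plus 3-hour gap → hour 24), E can start at hour 24 and finishes at hour 25.
The earliest everything can be done is hour 25, which is after the deadline of 19, so it is not possible.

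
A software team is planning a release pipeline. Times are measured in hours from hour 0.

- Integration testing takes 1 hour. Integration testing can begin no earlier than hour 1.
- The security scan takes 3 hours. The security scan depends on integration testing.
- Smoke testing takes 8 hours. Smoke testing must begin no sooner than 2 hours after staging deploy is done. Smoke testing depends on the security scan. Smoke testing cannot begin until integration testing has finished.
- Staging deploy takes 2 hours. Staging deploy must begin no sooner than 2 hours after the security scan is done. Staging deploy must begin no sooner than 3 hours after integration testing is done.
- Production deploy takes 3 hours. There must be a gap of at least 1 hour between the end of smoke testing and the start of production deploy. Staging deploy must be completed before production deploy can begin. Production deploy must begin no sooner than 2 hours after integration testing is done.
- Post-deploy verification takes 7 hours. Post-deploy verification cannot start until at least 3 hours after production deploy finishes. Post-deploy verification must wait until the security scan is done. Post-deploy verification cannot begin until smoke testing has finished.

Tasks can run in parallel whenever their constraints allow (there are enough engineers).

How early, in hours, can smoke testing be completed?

19

Integration testing cannot begin until its own release at hour 1. It runs from hour 1 to 1 + 1 = hour 2.
The security scan cannot begin until integration testing (finishes hour 2). It runs from hour 2 to 2 + 3 = hour 5.
Staging deploy has to wait for the security scan (finishes hour 5, plus 2-hour gap → hour 7); integration testing (finishes hour 2, plus 3-hour gap → hour 5). The latest of these is hour 7, so staging deploy runs hour 7 to 7 + 2 = hour 9.
Smoke testing needs all of staging deploy (finishes hour 9, plus 2-hour gap → hour 11); the security scan (finishes hour 5); integration testing (finishes hour 2). That puts its earliest start at hour 11; it finishes at 11 + 8 = hour 19.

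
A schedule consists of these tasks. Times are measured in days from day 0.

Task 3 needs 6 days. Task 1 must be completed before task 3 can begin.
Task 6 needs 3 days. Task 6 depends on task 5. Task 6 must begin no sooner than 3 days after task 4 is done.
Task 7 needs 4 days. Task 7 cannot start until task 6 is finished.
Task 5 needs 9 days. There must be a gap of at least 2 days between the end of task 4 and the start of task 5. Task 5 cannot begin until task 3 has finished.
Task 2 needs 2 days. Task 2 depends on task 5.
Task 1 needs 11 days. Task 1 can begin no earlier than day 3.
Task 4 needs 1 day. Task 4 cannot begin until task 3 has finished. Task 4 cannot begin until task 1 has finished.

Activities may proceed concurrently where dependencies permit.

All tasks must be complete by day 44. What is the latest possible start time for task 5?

28

Nothing follows task 2; the deadline of day 44 is its only limit. It must start by 44 − 2 = day 42.
Nothing follows task 7; the deadline of day 44 is its only limit. It must start by 44 − 4 = day 40.
Task 6 feeds into task 7 (must start by day 40); so task 6 must finish by day 40 and therefore start by day 37.
Task 5 has several dependents: task 2 (must start by day 42); task 6 (must start by day 37). The earliest of those limits is day 37, so task 5 must start by 37 − 9 = day 28.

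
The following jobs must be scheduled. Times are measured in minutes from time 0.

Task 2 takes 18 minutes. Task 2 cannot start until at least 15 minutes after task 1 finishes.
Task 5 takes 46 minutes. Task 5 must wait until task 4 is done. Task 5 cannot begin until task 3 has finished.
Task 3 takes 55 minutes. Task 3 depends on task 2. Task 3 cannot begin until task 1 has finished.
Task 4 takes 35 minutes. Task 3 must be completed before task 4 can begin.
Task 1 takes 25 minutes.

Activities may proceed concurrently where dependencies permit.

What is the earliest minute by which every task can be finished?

194

Nothing blocks task 1, so it runs from minute 0 to minute 25.
Task 2 cannot begin until task 1 (finishes minute 25, plus 15-minute gap → minute 40). It runs from minute 40 to 40 + 18 = minute 58.
For task 3: task 2 (finishes minute 58); task 1 (finishes minute 25). Taking the maximum gives a start of minute 58, and it finishes at 58 + 55 = minute 113.
After task 3 (finishes minute 113), task 4 can start at minute 113 and finishes at minute 148.
Task 5 needs all of task 4 (finishes minute 148); task 3 (finishes minute 113). That puts its earliest start at minute 148; it finishes at 148 + 46 = minute 194.
All tasks are finished once the last one completes. Finish times: Task 1 at 25, Task 2 at 58, Task 3 at 113, Task 4 at 148, Task 5 at 194. The latest is minute 194.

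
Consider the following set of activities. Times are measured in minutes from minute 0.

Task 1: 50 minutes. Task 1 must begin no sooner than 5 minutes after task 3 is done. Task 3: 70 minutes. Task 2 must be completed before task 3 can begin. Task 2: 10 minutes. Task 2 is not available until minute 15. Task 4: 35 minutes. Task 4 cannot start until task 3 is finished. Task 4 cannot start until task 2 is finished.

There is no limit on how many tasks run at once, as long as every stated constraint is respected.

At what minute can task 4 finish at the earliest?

Task 2 cannot begin until its own release at minute 15. It runs from minute 15 to 15 + 10 = minute 25.
After task 2 (finishes minute 25), task 3 can start at minute 25 and finishes at minute 95.
Task 4 needs all of task 3 (finishes minute 95); task 2 (finishes minute 25). That puts its earliest start at minute 95; it finishes at 95 + 35 = minute 130.

130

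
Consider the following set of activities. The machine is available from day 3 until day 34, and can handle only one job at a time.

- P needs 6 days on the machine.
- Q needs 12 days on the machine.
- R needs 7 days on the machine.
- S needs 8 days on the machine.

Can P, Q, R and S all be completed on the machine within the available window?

The machine window is 34 − 3 = 31 days.
Running back to back, the jobs need 6 + 12 + 7 + 8 = 33 days on the machine.
Since 33 > 31, they cannot all fit.

No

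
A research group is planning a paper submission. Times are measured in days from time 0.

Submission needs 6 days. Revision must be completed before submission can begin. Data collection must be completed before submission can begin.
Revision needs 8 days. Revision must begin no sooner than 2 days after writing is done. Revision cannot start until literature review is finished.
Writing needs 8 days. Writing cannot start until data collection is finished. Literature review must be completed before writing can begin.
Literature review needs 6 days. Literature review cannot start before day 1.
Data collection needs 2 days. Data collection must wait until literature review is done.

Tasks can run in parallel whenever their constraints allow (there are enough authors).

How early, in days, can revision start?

19

Literature review waits on its own release at day 1, so it starts at day 1 and finishes at 1 + 6 = day 7.
Data collection waits on literature review (finishes day 7), so it starts at day 7 and finishes at 7 + 2 = day 9.
Writing has to wait for data collection (finishes day 9); literature review (finishes day 7). The latest of these is day 9, so writing runs day 9 to 9 + 8 = day 17.
Revision waits on writing (finishes day 17, plus 2-day gap → day 19); literature review (finishes day 7). The latest of these is day 19, which is the earliest revision can start.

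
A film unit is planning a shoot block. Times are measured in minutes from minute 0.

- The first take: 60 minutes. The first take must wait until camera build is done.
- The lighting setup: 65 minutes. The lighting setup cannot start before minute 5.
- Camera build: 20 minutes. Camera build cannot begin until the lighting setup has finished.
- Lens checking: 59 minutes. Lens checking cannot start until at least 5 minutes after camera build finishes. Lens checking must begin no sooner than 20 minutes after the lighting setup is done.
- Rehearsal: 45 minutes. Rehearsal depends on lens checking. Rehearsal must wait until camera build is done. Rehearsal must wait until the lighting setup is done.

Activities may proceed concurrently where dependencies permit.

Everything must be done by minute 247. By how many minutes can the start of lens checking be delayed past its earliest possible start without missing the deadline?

48

The lighting setup cannot begin until its own release at minute 5. It runs from minute 5 to 5 + 65 = minute 70.
After the lighting setup (finishes minute 70), camera build can start at minute 70 and finishes at minute 90.
Lens checking cannot start until camera build (finishes minute 90, plus 5-minute gap → minute 95); the lighting setup (finishes minute 70, plus 20-minute gap → minute 90). The controlling bound is minute 95, so lens checking finishes at 95 + 59 = minute 154.

Working backward from the deadline:
Rehearsal has no dependents, so it just needs to finish by minute 247. Starting by 247 − 45 = minute 202 achieves that.
Since rehearsal (must start by minute 202) depends on it, lens checking must finish by minute 202. Backing off its 59-minute duration gives a latest start of minute 143.
So lens checking can start as early as minute 95 and as late as minute 143, giving 143 − 95 = 48 minutes of slack.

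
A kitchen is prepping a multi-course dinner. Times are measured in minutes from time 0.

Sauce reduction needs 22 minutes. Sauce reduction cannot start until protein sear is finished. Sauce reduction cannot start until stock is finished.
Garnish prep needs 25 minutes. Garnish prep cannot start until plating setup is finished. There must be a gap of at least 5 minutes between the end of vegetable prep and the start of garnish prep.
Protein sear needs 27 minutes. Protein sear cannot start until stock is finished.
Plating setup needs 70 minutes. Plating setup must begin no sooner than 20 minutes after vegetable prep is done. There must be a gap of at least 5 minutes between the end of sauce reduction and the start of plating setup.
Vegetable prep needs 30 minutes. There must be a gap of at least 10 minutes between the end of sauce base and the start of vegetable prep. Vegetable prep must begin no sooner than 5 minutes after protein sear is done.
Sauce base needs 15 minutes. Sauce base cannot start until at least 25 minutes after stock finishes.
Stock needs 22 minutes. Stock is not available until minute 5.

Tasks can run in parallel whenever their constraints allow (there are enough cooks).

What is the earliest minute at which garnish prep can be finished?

Stock waits on its own release at minute 5, so it starts at minute 5 and finishes at 5 + 22 = minute 27.
After stock (finishes minute 27), protein sear can start at minute 27 and finishes at minute 54.
Sauce reduction has to wait for protein sear (finishes minute 54); stock (finishes minute 27). The latest of these is minute 54, so sauce reduction runs minute 54 to 54 + 22 = minute 76.
After stock (finishes minute 27, plus 25-minute gap → minute 52), sauce base can start at minute 52 and finishes at minute 67.
Vegetable prep cannot start until sauce base (finishes minute 67, plus 10-minute gap → minute 77); protein sear (finishes minute 54, plus 5-minute gap → minute 59). The controlling bound is minute 77, so vegetable prep finishes at 77 + 30 = minute 107.
Plating setup cannot start until vegetable prep (finishes minute 107, plus 20-minute gap → minute 127); sauce reduction (finishes minute 76, plus 5-minute gap → minute 81). The controlling bound is minute 127, so plating setup finishes at 127 + 70 = minute 197.
Garnish prep needs all of plating setup (finishes minute 197); vegetable prep (finishes minute 107, plus 5-minute gap → minute 112). That puts its earliest start at minute 197; it finishes at 197 + 25 = minute 222.

222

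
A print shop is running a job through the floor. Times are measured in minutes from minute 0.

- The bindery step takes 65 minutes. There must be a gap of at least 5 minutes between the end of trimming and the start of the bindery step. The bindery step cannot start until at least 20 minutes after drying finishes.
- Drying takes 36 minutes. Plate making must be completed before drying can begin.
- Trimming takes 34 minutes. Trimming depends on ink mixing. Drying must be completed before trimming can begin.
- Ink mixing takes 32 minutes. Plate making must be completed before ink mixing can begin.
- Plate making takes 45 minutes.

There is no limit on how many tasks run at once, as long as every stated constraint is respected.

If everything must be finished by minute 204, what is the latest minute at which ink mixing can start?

To finish by minute 204, the bindery step (duration 65) must start no later than minute 139.
Trimming has to be done before the bindery step (must start by minute 139, minus 5-minute gap → minute 134). That means finishing by minute 134, i.e. starting by 134 − 34 = minute 100.
Ink mixing feeds into trimming (must start by minute 100); so ink mixing must finish by minute 100 and therefore start by minute 68.

68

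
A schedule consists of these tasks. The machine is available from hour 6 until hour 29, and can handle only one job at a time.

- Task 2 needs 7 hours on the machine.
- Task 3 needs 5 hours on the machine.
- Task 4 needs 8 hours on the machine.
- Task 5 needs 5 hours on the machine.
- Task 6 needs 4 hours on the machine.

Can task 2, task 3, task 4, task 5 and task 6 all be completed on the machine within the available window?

No

The machine window is 29 − 6 = 23 hours.
Running back to back, the jobs need 7 + 5 + 8 + 5 + 4 = 29 hours on the machine.
Since 29 > 23, they cannot all fit.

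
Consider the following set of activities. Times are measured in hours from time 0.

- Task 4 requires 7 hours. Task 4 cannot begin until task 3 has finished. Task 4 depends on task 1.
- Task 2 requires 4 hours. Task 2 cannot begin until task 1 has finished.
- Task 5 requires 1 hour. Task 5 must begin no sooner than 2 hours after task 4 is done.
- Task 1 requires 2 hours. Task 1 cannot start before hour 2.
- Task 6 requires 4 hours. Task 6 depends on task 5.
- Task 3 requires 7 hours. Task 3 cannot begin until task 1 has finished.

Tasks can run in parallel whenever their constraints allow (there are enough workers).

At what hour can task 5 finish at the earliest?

21

Task 1 cannot begin until its own release at hour 2. It runs from hour 2 to 2 + 2 = hour 4.
After task 1 (finishes hour 4), task 3 can start at hour 4 and finishes at hour 11.
Task 4 cannot start until task 3 (finishes hour 11); task 1 (finishes hour 4). The controlling bound is hour 11, so task 4 finishes at 11 + 7 = hour 18.
Task 5 waits on task 4 (finishes hour 18, plus 2-hour gap → hour 20), so it starts at hour 20 and finishes at 20 + 1 = hour 21.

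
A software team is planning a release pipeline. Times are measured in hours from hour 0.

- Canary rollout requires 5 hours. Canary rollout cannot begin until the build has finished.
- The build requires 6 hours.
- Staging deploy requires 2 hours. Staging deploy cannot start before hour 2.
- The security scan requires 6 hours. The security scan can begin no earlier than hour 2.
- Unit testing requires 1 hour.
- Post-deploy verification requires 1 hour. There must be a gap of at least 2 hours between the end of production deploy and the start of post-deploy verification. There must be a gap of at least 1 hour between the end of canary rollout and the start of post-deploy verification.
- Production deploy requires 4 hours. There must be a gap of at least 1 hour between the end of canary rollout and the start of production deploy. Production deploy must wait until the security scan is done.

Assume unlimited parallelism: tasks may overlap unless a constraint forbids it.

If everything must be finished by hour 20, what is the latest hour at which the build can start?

1

Post-deploy verification has no dependents, so it just needs to finish by hour 20. Starting by 20 − 1 = hour 19 achieves that.
Production deploy has to be done before post-deploy verification (must start by hour 19, minus 2-hour gap → hour 17). That means finishing by hour 17, i.e. starting by 17 − 4 = hour 13.
Canary rollout must finish in time for production deploy (must start by hour 13, minus 1-hour gap → hour 12); post-deploy verification (must start by hour 19, minus 1-hour gap → hour 18). The tightest is hour 12, so canary rollout must start by 12 − 5 = hour 7.
The build has to be done before canary rollout (must start by hour 7). That means finishing by hour 7, i.e. starting by 7 − 6 = hour 1.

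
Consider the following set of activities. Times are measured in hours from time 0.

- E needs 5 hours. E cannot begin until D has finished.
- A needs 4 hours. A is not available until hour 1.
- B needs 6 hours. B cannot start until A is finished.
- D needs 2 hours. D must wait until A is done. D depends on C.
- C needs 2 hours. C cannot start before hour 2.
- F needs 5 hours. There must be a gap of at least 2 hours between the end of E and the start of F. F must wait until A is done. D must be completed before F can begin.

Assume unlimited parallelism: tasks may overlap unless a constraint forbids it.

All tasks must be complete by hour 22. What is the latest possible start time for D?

8

To finish by hour 22, F (duration 5) must start no later than hour 17.
E must finish before F (must start by hour 17, minus 2-hour gap → hour 15). With a 5-hour duration, E must start by 15 − 5 = hour 10.
D has several dependents: E (must start by hour 10); F (must start by hour 17). The earliest of those limits is hour 10, so D must start by 10 − 2 = hour 8.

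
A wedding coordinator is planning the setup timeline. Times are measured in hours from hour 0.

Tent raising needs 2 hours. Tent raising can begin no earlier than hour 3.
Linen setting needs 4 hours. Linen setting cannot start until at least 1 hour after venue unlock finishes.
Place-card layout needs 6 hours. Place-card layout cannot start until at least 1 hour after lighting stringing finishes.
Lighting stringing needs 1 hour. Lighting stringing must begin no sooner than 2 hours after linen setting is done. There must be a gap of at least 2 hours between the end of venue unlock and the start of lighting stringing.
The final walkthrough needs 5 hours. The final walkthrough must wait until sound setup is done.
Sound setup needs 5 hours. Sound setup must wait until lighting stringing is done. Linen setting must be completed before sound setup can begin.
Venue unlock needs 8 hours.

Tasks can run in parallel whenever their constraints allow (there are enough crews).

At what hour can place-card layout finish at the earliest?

Venue unlock can start immediately at hour 0; it finishes at hour 8.
Linen setting waits on venue unlock (finishes hour 8, plus 1-hour gap → hour 9), so it starts at hour 9 and finishes at 9 + 4 = hour 13.
Lighting stringing has to wait for linen setting (finishes hour 13, plus 2-hour gap → hour 15); venue unlock (finishes hour 8, plus 2-hour gap → hour 10). The latest of these is hour 15, so lighting stringing runs hour 15 to 15 + 1 = hour 16.
After lighting stringing (finishes hour 16, plus 1-hour gap → hour 17), place-card layout can start at hour 17 and finishes at hour 23.

23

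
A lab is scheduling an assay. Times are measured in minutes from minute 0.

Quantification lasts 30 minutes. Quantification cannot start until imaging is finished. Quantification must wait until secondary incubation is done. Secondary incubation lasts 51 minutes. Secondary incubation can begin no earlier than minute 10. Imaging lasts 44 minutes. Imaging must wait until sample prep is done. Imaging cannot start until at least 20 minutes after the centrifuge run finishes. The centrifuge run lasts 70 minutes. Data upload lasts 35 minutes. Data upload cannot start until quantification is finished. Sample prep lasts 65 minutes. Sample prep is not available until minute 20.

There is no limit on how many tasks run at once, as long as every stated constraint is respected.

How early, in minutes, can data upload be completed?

After its own release at minute 10, secondary incubation can start at minute 10 and finishes at minute 61.
Nothing blocks the centrifuge run, so it runs from minute 0 to minute 70.
After its own release at minute 20, sample prep can start at minute 20 and finishes at minute 85.
For imaging: sample prep (finishes minute 85); the centrifuge run (finishes minute 70, plus 20-minute gap → minute 90). Taking the maximum gives a start of minute 90, and it finishes at 90 + 44 = minute 134.
For quantification: imaging (finishes minute 134); secondary incubation (finishes minute 61). Taking the maximum gives a start of minute 134, and it finishes at 134 + 30 = minute 164.
Data upload waits on quantification (finishes minute 164), so it starts at minute 164 and finishes at 164 + 35 = minute 199.

199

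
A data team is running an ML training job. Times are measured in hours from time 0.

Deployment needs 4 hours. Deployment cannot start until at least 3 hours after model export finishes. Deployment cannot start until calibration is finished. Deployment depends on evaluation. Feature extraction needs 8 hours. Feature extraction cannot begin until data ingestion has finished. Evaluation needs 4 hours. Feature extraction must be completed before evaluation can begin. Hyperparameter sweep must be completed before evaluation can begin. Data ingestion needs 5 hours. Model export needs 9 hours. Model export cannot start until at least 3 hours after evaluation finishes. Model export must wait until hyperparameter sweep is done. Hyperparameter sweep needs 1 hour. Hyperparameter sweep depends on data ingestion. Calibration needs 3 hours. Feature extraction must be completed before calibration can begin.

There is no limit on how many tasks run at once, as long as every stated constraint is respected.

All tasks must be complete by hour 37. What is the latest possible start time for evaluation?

14

Deployment has no dependents, so it just needs to finish by hour 37. Starting by 37 − 4 = hour 33 achieves that.
Model export must finish before deployment (must start by hour 33, minus 3-hour gap → hour 30). With a 9-hour duration, model export must start by 30 − 9 = hour 21.
Evaluation must finish in time for model export (must start by hour 21, minus 3-hour gap → hour 18); deployment (must start by hour 33). The tightest is hour 18, so evaluation must start by 18 − 4 = hour 14.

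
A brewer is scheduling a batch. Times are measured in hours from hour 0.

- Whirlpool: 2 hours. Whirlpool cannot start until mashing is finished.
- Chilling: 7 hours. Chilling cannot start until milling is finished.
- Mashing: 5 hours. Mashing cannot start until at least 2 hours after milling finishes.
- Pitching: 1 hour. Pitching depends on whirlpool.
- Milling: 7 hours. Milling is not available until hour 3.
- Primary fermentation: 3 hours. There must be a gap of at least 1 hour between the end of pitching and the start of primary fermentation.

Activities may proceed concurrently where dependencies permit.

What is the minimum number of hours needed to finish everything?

Milling cannot begin until its own release at hour 3. It runs from hour 3 to 3 + 7 = hour 10.
After milling (finishes hour 10), chilling can start at hour 10 and finishes at hour 17.
Mashing cannot begin until milling (finishes hour 10, plus 2-hour gap → hour 12). It runs from hour 12 to 12 + 5 = hour 17.
Whirlpool cannot begin until mashing (finishes hour 17). It runs from hour 17 to 17 + 2 = hour 19.
Pitching cannot begin until whirlpool (finishes hour 19). It runs from hour 19 to 19 + 1 = hour 20.
After pitching (finishes hour 20, plus 1-hour gap → hour 21), primary fermentation can start at hour 21 and finishes at hour 24.
All tasks are finished once the last one completes. Finish times: Milling at 10, Mashing at 17, Whirlpool at 19, Chilling at 17, Pitching at 20, Primary fermentation at 24. The latest is hour 24.

24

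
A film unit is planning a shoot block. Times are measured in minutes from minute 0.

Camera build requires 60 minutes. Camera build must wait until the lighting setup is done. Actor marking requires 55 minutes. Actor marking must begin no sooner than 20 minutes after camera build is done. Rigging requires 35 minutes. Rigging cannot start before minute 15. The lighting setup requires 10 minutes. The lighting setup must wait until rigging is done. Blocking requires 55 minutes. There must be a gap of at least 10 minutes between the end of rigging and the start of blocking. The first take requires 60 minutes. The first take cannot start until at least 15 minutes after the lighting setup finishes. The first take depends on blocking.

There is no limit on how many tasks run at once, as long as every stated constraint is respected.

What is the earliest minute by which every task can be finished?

Rigging cannot begin until its own release at minute 15. It runs from minute 15 to 15 + 35 = minute 50.
Blocking waits on rigging (finishes minute 50, plus 10-minute gap → minute 60), so it starts at minute 60 and finishes at 60 + 55 = minute 115.
The lighting setup cannot begin until rigging (finishes minute 50). It runs from minute 50 to 50 + 10 = minute 60.
The first take cannot start until the lighting setup (finishes minute 60, plus 15-minute gap → minute 75); blocking (finishes minute 115). The controlling bound is minute 115, so the first take finishes at 115 + 60 = minute 175.
After the lighting setup (finishes minute 60), camera build can start at minute 60 and finishes at minute 120.
Actor marking cannot begin until camera build (finishes minute 120, plus 20-minute gap → minute 140). It runs from minute 140 to 140 + 55 = minute 195.
All tasks are finished once the last one completes. Finish times: Rigging at 50, The lighting setup at 60, Camera build at 120, Blocking at 115, Actor marking at 195, The first take at 175. The latest is minute 195.

195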